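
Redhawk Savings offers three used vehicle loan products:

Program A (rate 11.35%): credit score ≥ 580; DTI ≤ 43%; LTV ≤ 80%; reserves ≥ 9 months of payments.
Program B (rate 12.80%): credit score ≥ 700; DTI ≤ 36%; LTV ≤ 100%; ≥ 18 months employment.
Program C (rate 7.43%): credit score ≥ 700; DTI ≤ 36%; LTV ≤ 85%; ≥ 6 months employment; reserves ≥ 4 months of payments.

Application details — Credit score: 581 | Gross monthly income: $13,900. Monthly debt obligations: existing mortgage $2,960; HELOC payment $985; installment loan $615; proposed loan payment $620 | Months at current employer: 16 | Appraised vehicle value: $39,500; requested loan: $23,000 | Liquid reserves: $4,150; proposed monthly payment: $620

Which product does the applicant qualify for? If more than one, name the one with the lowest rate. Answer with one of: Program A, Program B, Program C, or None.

None

Total debts = (2,960 + 985 + 615 + 620) = 5,180; DTI = 5,180/13,900 = 37.3%.
LTV = 23,000/39,500 = 58.2%.
Reserves = 4,150/620 = 6.7 months.
Program A: score 581 ≥ 580; DTI 37.3% ≤ 43%; LTV 58.2% ≤ 80%; reserves 6.7 < 9 mo → does not qualify.
Program B: score 581 < 700; DTI 37.3% > 36%; LTV 58.2% ≤ 100%; employment 16 < 18 mo → does not qualify.
Program C: score 581 < 700; DTI 37.3% > 36%; LTV 58.2% ≤ 85%; employment 16 ≥ 6 mo; reserves 6.7 ≥ 4 mo → does not qualify.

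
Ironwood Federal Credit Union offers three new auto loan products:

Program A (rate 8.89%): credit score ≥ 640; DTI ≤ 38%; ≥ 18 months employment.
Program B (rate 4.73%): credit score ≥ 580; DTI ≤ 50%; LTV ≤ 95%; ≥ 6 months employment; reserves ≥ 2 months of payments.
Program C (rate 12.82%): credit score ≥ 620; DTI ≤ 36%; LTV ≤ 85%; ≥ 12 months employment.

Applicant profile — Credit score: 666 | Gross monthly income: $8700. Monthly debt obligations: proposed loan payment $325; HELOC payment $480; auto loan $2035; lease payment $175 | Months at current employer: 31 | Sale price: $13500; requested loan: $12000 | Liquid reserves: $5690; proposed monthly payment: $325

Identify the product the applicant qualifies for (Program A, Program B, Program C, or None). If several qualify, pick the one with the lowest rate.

Total debts = (325 + 480 + 2,035 + 175) = 3,015; DTI = 3,015/8,700 = 34.7%.
LTV = 12,000/13,500 = 88.9%.
Reserves = 5,690/325 = 17.5 months.
Program A: score 666 ≥ 640; DTI 34.7% ≤ 38%; employment 31 ≥ 18 mo → qualifies.
Program B: score 666 ≥ 580; DTI 34.7% ≤ 50%; LTV 88.9% ≤ 95%; employment 31 ≥ 6 mo; reserves 17.5 ≥ 2 mo → qualifies.
Program C: score 666 ≥ 620; DTI 34.7% ≤ 36%; LTV 88.9% > 85%; employment 31 ≥ 12 mo → does not qualify.
Qualifying: Program A, Program B. Lowest rate is 4.73% → Program B.

Program B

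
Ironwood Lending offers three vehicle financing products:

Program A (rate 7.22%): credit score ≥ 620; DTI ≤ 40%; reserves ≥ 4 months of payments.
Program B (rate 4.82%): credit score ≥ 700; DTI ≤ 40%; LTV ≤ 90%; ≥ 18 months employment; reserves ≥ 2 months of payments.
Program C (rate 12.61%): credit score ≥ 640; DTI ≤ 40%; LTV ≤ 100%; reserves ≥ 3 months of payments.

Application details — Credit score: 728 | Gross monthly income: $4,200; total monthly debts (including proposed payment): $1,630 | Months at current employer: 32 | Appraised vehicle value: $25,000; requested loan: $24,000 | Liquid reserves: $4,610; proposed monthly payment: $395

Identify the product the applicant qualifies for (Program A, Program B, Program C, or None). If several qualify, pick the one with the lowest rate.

Program A

DTI = 1,630/4,200 = 38.8%.
LTV = 24,000/25,000 = 96%.
Reserves = 4,610/395 = 11.7 months.
Program A: score 728 ≥ 620; DTI 38.8% ≤ 40%; reserves 11.7 ≥ 4 mo → qualifies.
Program B: score 728 ≥ 700; DTI 38.8% ≤ 40%; LTV 96% > 90%; employment 32 ≥ 18 mo; reserves 11.7 ≥ 2 mo → does not qualify.
Program C: score 728 ≥ 640; DTI 38.8% ≤ 40%; LTV 96% ≤ 100%; reserves 11.7 ≥ 3 mo → qualifies.
Qualifying: Program A, Program C. Lowest rate is 7.22% → Program A.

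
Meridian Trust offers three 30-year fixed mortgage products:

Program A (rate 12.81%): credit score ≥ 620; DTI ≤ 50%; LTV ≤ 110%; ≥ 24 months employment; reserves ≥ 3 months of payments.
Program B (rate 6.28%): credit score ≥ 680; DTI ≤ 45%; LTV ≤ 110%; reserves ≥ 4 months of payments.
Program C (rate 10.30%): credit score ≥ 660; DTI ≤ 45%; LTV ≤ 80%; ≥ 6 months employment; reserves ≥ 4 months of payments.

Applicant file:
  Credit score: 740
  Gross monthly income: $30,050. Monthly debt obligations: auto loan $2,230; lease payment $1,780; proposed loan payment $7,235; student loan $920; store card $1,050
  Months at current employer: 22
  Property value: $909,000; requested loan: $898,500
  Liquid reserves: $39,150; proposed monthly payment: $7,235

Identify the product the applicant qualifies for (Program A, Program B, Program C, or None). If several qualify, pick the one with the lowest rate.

Total debts = (2,230 + 1,780 + 7,235 + 920 + 1,050) = 13,215; DTI = 13,215/30,050 = 44%.
LTV = 898,500/909,000 = 98.8%.
Reserves = 39,150/7,235 = 5.4 months.
Program A: score 740 ≥ 620; DTI 44% ≤ 50%; LTV 98.8% ≤ 110%; employment 22 < 24 mo; reserves 5.4 ≥ 3 mo → does not qualify.
Program B: score 740 ≥ 680; DTI 44% ≤ 45%; LTV 98.8% ≤ 110%; reserves 5.4 ≥ 4 mo → qualifies.
Program C: score 740 ≥ 660; DTI 44% ≤ 45%; LTV 98.8% > 80%; employment 22 ≥ 6 mo; reserves 5.4 ≥ 4 mo → does not qualify.

Program B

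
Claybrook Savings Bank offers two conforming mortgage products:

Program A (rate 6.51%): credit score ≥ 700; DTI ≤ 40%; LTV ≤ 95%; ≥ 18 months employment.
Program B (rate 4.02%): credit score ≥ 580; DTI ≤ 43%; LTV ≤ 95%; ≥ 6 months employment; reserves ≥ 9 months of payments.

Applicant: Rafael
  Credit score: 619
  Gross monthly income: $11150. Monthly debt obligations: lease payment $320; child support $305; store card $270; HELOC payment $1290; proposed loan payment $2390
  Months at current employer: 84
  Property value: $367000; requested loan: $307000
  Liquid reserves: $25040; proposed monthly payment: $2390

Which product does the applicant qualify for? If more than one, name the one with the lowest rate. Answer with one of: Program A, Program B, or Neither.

Program B

Total debts = (320 + 305 + 270 + 1,290 + 2,390) = 4,575; DTI = 4,575/11,150 = 41%.
LTV = 307,000/367,000 = 83.7%.
Reserves = 25,040/2,390 = 10.5 months.
Program A: score 619 < 700; DTI 41% > 40%; LTV 83.7% ≤ 95%; employment 84 ≥ 18 mo → does not qualify.
Program B: score 619 ≥ 580; DTI 41% ≤ 43%; LTV 83.7% ≤ 95%; employment 84 ≥ 6 mo; reserves 10.5 ≥ 9 mo → qualifies.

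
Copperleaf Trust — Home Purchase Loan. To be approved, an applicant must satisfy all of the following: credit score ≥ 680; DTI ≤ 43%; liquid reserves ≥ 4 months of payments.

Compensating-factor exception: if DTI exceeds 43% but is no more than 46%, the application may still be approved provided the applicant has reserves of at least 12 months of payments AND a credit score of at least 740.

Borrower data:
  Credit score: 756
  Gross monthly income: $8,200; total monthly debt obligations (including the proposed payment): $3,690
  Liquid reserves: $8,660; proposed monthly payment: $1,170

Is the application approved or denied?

Denied

Credit score 756 ≥ 680 (meets base)
DTI: 3,690 ÷ 8,200 = 45%, over the 43% base limit.
Liquid reserves cover 8,660/1,170 = 7.4 months — ≥ 4 required
45% falls in the override range (43%–46%), so the compensating-factor test applies.
Reserves 7.4 < 12 months; credit score 756 ≥ 740.
Compensating-factor requirement not fully met.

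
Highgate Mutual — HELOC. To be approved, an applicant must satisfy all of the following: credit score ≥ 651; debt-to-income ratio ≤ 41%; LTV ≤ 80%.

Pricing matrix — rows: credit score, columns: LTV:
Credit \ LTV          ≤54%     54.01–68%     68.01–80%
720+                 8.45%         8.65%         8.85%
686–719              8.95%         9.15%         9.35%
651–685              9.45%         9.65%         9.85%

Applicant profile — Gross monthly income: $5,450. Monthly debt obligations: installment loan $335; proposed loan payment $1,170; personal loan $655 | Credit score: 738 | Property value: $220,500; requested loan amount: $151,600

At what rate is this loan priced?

8.85%

Credit score 738 ≥ 651; Total monthly debts = (335 + 1,170 + 655) = 2,160. Debt-to-income = 2,160/5,450 = 39.6% — meets 41% limit
LTV: 151,600 ÷ 220,500 = 68.8%, within 80% cap
Row: 738 falls in 720+. Column: 68.8% falls in 68.01–80%. Rate = 8.85%.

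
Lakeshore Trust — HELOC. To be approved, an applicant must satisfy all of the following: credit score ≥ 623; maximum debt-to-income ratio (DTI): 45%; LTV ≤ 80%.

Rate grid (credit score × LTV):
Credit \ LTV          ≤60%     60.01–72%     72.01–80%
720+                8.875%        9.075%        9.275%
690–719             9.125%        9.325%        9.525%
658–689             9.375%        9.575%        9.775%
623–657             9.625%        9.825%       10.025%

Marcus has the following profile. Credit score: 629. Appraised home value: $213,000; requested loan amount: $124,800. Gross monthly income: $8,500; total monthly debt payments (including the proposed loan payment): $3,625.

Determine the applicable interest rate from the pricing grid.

9.625%

Credit score 629 ≥ 623; Debt-to-income = 3,625/8,500 = 42.6% — meets 45% limit
LTV: 124,800 ÷ 213,000 = 58.6%, within 80% cap
Score 629 is in the 623–657 band; LTV 58.6% is in the ≤60% band → 9.625%.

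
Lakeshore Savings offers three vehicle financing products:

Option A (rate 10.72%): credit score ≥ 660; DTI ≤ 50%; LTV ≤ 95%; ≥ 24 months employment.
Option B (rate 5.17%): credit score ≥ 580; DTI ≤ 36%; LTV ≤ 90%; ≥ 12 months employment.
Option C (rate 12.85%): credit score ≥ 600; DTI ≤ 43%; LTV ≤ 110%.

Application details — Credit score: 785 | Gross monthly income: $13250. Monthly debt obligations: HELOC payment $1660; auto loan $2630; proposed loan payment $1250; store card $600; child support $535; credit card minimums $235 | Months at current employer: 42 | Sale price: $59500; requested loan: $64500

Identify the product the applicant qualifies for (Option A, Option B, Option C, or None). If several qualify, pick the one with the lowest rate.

None

Total debts = (1,660 + 2,630 + 1,250 + 600 + 535 + 235) = 6,910; DTI = 6,910/13,250 = 52.2%.
LTV = 64,500/59,500 = 108.4%.
Option A: score 785 ≥ 660; DTI 52.2% > 50%; LTV 108.4% > 95%; employment 42 ≥ 24 mo → does not qualify.
Option B: score 785 ≥ 580; DTI 52.2% > 36%; LTV 108.4% > 90%; employment 42 ≥ 12 mo → does not qualify.
Option C: score 785 ≥ 600; DTI 52.2% > 43%; LTV 108.4% ≤ 110% → does not qualify.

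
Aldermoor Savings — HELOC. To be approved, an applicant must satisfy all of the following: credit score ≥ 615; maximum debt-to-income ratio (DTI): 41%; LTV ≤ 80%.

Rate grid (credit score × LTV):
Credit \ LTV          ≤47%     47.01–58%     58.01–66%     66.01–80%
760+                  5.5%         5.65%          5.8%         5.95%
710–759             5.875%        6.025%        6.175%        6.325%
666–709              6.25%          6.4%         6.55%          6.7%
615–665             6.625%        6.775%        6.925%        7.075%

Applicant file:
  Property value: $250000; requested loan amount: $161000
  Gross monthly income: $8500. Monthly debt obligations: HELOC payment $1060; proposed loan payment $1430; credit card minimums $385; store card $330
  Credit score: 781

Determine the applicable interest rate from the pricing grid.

Credit score 781 ≥ 615; Total monthly debts = (1,060 + 1,430 + 385 + 330) = 3,205. Debt-to-income = 3,205/8,500 = 37.7% — meets 41% limit
LTV: 161,000 ÷ 250,000 = 64.4%, within 80% cap
Score 781 is in the 760+ band; LTV 64.4% is in the 58.01–66% band → 5.8%.

5.8%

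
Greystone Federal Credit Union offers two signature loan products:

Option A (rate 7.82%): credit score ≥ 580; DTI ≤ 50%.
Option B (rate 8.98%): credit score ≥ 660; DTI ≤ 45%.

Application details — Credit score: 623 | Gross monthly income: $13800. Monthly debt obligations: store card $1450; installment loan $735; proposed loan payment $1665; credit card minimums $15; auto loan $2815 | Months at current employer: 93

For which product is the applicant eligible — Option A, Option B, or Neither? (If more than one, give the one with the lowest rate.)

Option A

Total debts = (1,450 + 735 + 1,665 + 15 + 2,815) = 6,680; DTI = 6,680/13,800 = 48.4%.
Option A: score 623 ≥ 580; DTI 48.4% ≤ 50% → qualifies.
Option B: score 623 < 660; DTI 48.4% > 45% → does not qualify.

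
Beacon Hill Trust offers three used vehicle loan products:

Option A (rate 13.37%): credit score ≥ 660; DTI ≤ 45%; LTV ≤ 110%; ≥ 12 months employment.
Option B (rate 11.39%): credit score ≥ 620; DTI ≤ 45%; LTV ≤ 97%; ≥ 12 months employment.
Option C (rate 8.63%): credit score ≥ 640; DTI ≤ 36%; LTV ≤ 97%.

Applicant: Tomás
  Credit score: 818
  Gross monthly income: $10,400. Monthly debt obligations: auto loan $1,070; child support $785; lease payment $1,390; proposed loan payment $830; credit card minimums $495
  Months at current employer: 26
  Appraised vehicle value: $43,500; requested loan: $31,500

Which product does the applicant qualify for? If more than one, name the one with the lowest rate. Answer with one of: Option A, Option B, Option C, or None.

Total debts = (1,070 + 785 + 1,390 + 830 + 495) = 4,570; DTI = 4,570/10,400 = 43.9%.
LTV = 31,500/43,500 = 72.4%.
Option A: score 818 ≥ 660; DTI 43.9% ≤ 45%; LTV 72.4% ≤ 110%; employment 26 ≥ 12 mo → qualifies.
Option B: score 818 ≥ 620; DTI 43.9% ≤ 45%; LTV 72.4% ≤ 97%; employment 26 ≥ 12 mo → qualifies.
Option C: score 818 ≥ 640; DTI 43.9% > 36%; LTV 72.4% ≤ 97% → does not qualify.
Qualifying: Option A, Option B. Lowest rate is 11.39% → Option B.

Option B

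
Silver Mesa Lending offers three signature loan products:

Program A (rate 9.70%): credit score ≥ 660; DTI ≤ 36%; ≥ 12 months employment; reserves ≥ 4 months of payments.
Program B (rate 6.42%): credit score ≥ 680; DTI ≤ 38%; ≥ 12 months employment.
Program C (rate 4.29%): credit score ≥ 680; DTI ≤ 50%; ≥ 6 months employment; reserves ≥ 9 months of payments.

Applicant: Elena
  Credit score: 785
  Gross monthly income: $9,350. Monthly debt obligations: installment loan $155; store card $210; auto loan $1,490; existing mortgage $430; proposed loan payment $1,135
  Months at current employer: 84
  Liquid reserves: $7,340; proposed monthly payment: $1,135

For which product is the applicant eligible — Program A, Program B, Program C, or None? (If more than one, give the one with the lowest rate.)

Program B

Total debts = (155 + 210 + 1,490 + 430 + 1,135) = 3,420; DTI = 3,420/9,350 = 36.6%.
Reserves = 7,340/1,135 = 6.5 months.
Program A: score 785 ≥ 660; DTI 36.6% > 36%; employment 84 ≥ 12 mo; reserves 6.5 ≥ 4 mo → does not qualify.
Program B: score 785 ≥ 680; DTI 36.6% ≤ 38%; employment 84 ≥ 12 mo → qualifies.
Program C: score 785 ≥ 680; DTI 36.6% ≤ 50%; employment 84 ≥ 6 mo; reserves 6.5 < 9 mo → does not qualify.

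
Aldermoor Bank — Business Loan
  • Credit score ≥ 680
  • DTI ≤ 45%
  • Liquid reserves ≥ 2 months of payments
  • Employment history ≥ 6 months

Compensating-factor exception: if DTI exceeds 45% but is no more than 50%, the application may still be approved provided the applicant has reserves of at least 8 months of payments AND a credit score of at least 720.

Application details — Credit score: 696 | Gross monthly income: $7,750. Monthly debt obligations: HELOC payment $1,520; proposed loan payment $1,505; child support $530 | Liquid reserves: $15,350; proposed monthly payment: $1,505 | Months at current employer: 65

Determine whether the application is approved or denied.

Denied

Credit score 696 ≥ 680 (meets base)
Total debts = (1,520 + 1,505 + 530) = 3,555. DTI = 3,555/7,750 = 45.9% > 45% — standard DTI limit exceeded.
Reserves = 15,350/1,505 = 10.2 months ≥ 2
Employment 65 ≥ 6 months
45.9% falls in the override range (45%–50%), so the compensating-factor test applies.
Override check — reserves: 10.2 mo (ok); score: 696 (below 720).
Override conditions not both satisfied; exception does not apply.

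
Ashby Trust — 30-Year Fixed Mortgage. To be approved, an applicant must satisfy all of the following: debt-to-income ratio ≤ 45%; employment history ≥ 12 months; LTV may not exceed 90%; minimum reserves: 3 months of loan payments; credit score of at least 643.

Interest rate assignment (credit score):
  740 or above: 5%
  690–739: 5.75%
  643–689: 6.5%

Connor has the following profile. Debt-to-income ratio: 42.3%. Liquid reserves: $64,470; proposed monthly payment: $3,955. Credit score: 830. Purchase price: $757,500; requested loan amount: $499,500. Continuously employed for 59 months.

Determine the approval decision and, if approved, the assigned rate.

Approved at 5%

Credit score 830 ≥ 643 (meets minimum)
Debt-to-income 42.3% vs 45% cap — pass
LTV = 499,500/757,500 = 65.9% ≤ 90%
Reserves = 64,470/3,955 = 16.3 months ≥ 3
Employment 59 ≥ 12 months
All requirements met. Score 830 falls in the 740 or above tier → 5%.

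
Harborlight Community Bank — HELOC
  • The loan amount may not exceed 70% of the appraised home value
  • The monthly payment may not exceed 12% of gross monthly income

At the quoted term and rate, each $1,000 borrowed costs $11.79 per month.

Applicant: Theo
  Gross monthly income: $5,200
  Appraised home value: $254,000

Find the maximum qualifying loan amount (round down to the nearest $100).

$52,900

Payment cap: 12% × $5,200 = $624/month.
At $11.79 per $1,000, that supports 624/11.79 × 1,000 ≈ $52,926 → $52,900.
LTV cap: 70% × $254,000 = $177,800 → $177,800.
Binding constraint: payment-to-income.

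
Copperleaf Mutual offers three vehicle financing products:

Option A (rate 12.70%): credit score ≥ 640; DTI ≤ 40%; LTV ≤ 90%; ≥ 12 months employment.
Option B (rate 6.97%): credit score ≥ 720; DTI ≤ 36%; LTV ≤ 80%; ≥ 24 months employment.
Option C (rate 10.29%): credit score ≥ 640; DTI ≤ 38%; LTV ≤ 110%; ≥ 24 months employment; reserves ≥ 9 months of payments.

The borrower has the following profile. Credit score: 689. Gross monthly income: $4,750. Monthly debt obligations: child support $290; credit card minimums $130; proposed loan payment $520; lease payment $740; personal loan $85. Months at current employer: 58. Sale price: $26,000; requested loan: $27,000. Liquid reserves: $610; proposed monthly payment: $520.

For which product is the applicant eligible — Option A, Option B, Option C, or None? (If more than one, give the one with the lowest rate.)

None

Total debts = (290 + 130 + 520 + 740 + 85) = 1,765; DTI = 1,765/4,750 = 37.2%.
LTV = 27,000/26,000 = 103.8%.
Reserves = 610/520 = 1.2 months.
Option A: score 689 ≥ 640; DTI 37.2% ≤ 40%; LTV 103.8% > 90%; employment 58 ≥ 12 mo → does not qualify.
Option B: score 689 < 720; DTI 37.2% > 36%; LTV 103.8% > 80%; employment 58 ≥ 24 mo → does not qualify.
Option C: score 689 ≥ 640; DTI 37.2% ≤ 38%; LTV 103.8% ≤ 110%; employment 58 ≥ 24 mo; reserves 1.2 < 9 mo → does not qualify.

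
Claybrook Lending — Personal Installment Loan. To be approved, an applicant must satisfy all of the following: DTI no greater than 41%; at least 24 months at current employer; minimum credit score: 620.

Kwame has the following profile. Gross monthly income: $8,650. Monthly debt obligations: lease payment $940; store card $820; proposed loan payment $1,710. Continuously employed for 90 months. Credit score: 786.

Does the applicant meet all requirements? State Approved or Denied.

Total monthly debts = (940 + 820 + 1,710) = 3,470. DTI: 3,470 ÷ 8,650 = 40.1%, within the 41% cap
Employment 90 ≥ 24 months
Credit score 786 ≥ 620 (meets)
All criteria satisfied.

Approved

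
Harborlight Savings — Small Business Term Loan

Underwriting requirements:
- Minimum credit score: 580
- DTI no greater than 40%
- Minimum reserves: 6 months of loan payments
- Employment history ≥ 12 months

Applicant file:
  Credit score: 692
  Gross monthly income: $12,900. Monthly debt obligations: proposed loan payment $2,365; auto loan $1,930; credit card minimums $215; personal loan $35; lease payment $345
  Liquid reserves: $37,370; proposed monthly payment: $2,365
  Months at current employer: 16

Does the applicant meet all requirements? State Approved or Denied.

Credit score 692 ≥ 580 (meets)
Total monthly debts = (2,365 + 1,930 + 215 + 35 + 345) = 4,890. Debt-to-income = 4,890/12,900 = 37.9% — meets 40% limit
Reserves: 37,370 ÷ 2,365 = 15.8 months (meets 6-month minimum)
Employment 16 ≥ 12 months
All criteria satisfied.

Approved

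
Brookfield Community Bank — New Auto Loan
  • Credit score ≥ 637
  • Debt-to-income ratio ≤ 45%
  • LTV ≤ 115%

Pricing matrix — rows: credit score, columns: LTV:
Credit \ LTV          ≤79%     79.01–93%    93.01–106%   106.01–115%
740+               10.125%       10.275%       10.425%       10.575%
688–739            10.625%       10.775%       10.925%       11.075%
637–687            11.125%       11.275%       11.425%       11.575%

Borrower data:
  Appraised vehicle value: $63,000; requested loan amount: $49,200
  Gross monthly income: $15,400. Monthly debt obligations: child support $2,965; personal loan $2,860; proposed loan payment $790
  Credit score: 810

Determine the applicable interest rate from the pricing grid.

10.125%

Credit score 810 ≥ 637; Total monthly debts = (2,965 + 2,860 + 790) = 6,615. DTI: 6,615 ÷ 15,400 = 43%, within the 45% cap
LTV: 49,200 ÷ 63,000 = 78.1%, within 115% cap
Score 810 is in the 740+ band; LTV 78.1% is in the ≤79% band → 10.125%.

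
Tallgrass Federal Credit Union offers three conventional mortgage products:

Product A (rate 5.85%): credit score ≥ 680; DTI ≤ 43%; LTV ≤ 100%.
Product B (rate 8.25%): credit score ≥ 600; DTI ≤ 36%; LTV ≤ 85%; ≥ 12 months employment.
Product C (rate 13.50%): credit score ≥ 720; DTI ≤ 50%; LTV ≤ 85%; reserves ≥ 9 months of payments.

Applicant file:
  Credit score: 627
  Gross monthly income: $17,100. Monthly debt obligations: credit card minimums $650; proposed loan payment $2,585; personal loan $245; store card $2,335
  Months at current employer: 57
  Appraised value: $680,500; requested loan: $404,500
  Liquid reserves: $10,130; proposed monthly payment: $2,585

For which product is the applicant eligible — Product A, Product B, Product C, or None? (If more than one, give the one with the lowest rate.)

Total debts = (650 + 2,585 + 245 + 2,335) = 5,815; DTI = 5,815/17,100 = 34%.
LTV = 404,500/680,500 = 59.4%.
Reserves = 10,130/2,585 = 3.9 months.
Product A: score 627 < 680; DTI 34% ≤ 43%; LTV 59.4% ≤ 100% → does not qualify.
Product B: score 627 ≥ 600; DTI 34% ≤ 36%; LTV 59.4% ≤ 85%; employment 57 ≥ 12 mo → qualifies.
Product C: score 627 < 720; DTI 34% ≤ 50%; LTV 59.4% ≤ 85%; reserves 3.9 < 9 mo → does not qualify.

Product B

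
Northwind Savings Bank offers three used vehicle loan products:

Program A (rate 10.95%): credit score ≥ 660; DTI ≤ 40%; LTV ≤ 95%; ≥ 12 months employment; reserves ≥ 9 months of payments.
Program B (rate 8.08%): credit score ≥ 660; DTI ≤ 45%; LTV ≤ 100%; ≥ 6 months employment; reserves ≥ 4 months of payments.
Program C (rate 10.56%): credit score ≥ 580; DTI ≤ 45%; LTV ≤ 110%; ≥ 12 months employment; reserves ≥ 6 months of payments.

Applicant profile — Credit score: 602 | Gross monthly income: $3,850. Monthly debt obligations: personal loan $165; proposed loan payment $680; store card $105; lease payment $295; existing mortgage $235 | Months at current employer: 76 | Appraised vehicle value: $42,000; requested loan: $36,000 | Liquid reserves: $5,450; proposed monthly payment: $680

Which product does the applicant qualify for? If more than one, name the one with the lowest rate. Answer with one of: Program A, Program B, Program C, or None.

Total debts = (165 + 680 + 105 + 295 + 235) = 1,480; DTI = 1,480/3,850 = 38.4%.
LTV = 36,000/42,000 = 85.7%.
Reserves = 5,450/680 = 8.0 months.
Program A: score 602 < 660; DTI 38.4% ≤ 40%; LTV 85.7% ≤ 95%; employment 76 ≥ 12 mo; reserves 8.0 < 9 mo → does not qualify.
Program B: score 602 < 660; DTI 38.4% ≤ 45%; LTV 85.7% ≤ 100%; employment 76 ≥ 6 mo; reserves 8.0 ≥ 4 mo → does not qualify.
Program C: score 602 ≥ 580; DTI 38.4% ≤ 45%; LTV 85.7% ≤ 110%; employment 76 ≥ 12 mo; reserves 8.0 ≥ 6 mo → qualifies.

Program C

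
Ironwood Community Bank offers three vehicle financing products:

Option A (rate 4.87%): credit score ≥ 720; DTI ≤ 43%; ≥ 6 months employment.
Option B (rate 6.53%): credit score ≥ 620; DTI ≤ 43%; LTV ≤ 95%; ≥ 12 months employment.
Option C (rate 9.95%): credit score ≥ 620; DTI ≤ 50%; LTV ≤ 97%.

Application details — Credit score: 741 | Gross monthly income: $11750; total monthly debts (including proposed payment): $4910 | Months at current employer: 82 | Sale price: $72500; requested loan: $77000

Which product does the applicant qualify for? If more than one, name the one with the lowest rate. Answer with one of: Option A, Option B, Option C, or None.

DTI = 4,910/11,750 = 41.8%.
LTV = 77,000/72,500 = 106.2%.
Option A: score 741 ≥ 720; DTI 41.8% ≤ 43%; employment 82 ≥ 6 mo → qualifies.
Option B: score 741 ≥ 620; DTI 41.8% ≤ 43%; LTV 106.2% > 95%; employment 82 ≥ 12 mo → does not qualify.
Option C: score 741 ≥ 620; DTI 41.8% ≤ 50%; LTV 106.2% > 97% → does not qualify.

Option A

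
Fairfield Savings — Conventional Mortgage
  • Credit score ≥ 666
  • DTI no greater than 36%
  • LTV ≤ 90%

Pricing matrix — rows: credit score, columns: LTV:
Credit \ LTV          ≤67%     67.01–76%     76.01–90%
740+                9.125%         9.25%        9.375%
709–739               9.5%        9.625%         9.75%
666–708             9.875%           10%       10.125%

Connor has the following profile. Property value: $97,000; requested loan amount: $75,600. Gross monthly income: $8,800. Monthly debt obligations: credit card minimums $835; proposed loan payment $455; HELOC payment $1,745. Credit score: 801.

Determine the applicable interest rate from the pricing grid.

Credit score 801 ≥ 666; Total monthly debts = (835 + 455 + 1,745) = 3,035. DTI = 3,035/8,800 = 34.5% ≤ 36%
LTV = 75,600/97,000 = 77.9% ≤ 90%
Score 801 is in the 740+ band; LTV 77.9% is in the 76.01–90% band → 9.375%.

9.375%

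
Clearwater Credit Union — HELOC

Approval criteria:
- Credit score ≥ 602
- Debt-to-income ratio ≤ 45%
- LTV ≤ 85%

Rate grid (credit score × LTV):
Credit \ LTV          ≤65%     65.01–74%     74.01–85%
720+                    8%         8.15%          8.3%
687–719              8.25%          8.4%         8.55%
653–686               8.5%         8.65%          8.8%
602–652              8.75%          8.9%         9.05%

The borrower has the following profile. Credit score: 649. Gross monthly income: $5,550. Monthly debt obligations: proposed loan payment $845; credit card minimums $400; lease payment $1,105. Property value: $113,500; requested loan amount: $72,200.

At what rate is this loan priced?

Credit score 649 ≥ 602; Total monthly debts = (845 + 400 + 1,105) = 2,350. DTI: 2,350 ÷ 5,550 = 42.3%, within the 45% cap
LTV: 72,200 ÷ 113,500 = 63.6%, within 85% cap
Credit 649 → row 602–652; LTV 63.6% → column ≤65%. Grid cell → 8.75%.

8.75%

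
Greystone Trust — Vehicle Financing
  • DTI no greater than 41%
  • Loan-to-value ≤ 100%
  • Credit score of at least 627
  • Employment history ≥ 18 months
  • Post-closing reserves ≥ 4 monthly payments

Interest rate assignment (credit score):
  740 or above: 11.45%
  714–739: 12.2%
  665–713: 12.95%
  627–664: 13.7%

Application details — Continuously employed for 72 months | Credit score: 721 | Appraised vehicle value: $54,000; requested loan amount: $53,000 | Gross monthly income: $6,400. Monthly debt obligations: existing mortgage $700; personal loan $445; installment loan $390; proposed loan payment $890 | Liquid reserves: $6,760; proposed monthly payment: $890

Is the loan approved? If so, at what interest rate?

Credit score 721 ≥ 627 (meets minimum)
Employment 72 ≥ 18 months
Total monthly debts = (700 + 445 + 390 + 890) = 2,425. DTI = 2,425/6,400 = 37.9% ≤ 41%
Reserves = 6,760/890 = 7.6 months ≥ 4
LTV = 53,000/54,000 = 98.1% ≤ 100%
All requirements met. Score 721 falls in the 714–739 tier → 12.2%.

Approved at 12.2%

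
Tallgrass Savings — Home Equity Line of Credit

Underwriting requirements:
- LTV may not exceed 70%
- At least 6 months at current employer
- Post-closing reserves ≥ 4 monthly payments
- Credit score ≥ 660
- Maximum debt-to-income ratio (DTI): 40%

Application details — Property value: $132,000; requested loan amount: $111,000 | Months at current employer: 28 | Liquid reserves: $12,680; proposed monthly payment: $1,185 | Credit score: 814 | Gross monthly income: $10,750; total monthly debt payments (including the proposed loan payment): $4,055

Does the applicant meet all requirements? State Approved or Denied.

Denied

Loan-to-value = 111,000/132,000 = 84.1% — fail (70% max)
Employment 28 ≥ 6 months
Reserves: 12,680 ÷ 1,185 = 10.7 months (meets 4-month minimum)
Credit score 814 ≥ 660 (meets)
Debt-to-income = 4,055/10,750 = 37.7% — meets 40% limit
Fails on LTV.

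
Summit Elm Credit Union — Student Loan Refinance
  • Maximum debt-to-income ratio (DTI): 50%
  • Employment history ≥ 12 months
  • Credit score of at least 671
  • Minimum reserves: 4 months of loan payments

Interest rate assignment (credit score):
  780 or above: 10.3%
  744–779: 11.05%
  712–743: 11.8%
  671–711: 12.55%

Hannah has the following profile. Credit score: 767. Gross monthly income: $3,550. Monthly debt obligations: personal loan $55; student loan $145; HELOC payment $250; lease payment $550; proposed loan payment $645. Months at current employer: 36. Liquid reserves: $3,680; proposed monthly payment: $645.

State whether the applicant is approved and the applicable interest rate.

Approved at 11.05%

Credit score 767 ≥ 671 (meets minimum)
Total monthly debts = (55 + 145 + 250 + 550 + 645) = 1,645. Debt-to-income = 1,645/3,550 = 46.3% — meets 50% limit
Employment 36 ≥ 12 months
Reserves = 3,680/645 = 5.7 months ≥ 4
All requirements met. Score 767 falls in the 744–779 tier → 11.05%.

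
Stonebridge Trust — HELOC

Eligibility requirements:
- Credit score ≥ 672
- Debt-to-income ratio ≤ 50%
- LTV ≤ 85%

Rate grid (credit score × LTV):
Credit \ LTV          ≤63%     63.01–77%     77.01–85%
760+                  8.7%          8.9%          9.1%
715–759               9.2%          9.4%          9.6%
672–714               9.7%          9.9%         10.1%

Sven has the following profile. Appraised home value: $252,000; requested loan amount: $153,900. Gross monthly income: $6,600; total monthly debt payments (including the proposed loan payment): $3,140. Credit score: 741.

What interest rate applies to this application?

9.2%

Credit score 741 ≥ 672; Debt-to-income = 3,140/6,600 = 47.6% — meets 50% limit
LTV: 153,900 ÷ 252,000 = 61.1%, within 85% cap
Score 741 is in the 715–759 band; LTV 61.1% is in the ≤63% band → 9.2%.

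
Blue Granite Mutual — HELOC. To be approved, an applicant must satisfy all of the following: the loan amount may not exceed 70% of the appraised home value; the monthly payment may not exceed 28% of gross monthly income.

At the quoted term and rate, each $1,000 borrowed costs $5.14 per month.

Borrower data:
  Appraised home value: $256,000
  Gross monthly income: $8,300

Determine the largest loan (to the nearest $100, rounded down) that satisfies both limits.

$179,200

Payment cap: 28% × $8,300 = $2,324/month.
At $5.14 per $1,000, that supports 2,324/5.14 × 1,000 ≈ $452,140 → $452,100.
LTV cap: 70% × $256,000 = $179,200 → $179,200.
Binding constraint: loan-to-value.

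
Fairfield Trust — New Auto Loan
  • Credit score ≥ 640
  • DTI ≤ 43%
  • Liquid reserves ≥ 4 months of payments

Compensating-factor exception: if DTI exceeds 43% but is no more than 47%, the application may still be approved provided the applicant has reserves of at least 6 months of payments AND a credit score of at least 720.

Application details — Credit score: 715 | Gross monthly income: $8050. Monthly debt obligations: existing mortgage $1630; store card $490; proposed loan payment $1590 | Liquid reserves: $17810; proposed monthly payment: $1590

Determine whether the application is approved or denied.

Credit score 715 ≥ 640 (meets base)
Total debts = (1,630 + 490 + 1,590) = 3,710. DTI = 3,710/8,050 = 46.1% > 43% — standard DTI limit exceeded.
Reserves: 17,810 ÷ 1,590 = 11.2 months (meets 4-month minimum)
46.1% falls in the override range (43%–47%), so the compensating-factor test applies.
Override check — reserves: 11.2 mo (ok); score: 715 (below 720).
Override conditions not both satisfied; exception does not apply.

Denied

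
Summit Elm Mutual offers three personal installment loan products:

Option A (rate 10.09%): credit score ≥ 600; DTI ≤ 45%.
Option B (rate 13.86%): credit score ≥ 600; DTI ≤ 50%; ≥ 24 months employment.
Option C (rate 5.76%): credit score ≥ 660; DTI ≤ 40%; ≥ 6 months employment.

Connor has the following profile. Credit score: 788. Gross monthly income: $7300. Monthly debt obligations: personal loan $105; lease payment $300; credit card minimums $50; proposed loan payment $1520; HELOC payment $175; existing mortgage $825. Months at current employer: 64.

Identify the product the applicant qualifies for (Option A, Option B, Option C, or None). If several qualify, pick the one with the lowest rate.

Total debts = (105 + 300 + 50 + 1,520 + 175 + 825) = 2,975; DTI = 2,975/7,300 = 40.8%.
Option A: score 788 ≥ 600; DTI 40.8% ≤ 45% → qualifies.
Option B: score 788 ≥ 600; DTI 40.8% ≤ 50%; employment 64 ≥ 24 mo → qualifies.
Option C: score 788 ≥ 660; DTI 40.8% > 40%; employment 64 ≥ 6 mo → does not qualify.
Qualifying: Option A, Option B. Lowest rate is 10.09% → Option A.

Option A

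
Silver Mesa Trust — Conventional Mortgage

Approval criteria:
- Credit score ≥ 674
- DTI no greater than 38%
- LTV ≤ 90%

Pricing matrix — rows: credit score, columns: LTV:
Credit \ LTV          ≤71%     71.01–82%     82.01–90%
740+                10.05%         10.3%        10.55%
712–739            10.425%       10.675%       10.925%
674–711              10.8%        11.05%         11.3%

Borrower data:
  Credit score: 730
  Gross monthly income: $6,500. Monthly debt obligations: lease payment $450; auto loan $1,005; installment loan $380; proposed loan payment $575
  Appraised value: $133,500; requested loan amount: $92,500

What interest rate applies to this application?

Credit score 730 ≥ 674; Total monthly debts = (450 + 1,005 + 380 + 575) = 2,410. DTI = 2,410/6,500 = 37.1% ≤ 38%
LTV: 92,500 ÷ 133,500 = 69.3%, within 90% cap
Row: 730 falls in 712–739. Column: 69.3% falls in ≤71%. Rate = 10.425%.

10.425%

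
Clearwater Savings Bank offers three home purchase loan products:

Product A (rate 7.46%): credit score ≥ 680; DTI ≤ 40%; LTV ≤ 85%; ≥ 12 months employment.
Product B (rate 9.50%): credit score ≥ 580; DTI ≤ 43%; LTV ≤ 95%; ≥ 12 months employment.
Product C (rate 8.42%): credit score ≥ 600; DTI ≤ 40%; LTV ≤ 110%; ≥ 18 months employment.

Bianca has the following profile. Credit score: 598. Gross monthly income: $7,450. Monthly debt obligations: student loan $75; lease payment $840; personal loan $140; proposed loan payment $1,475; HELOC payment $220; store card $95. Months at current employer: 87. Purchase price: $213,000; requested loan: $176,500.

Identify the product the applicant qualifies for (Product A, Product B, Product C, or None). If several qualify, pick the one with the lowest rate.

Total debts = (75 + 840 + 140 + 1,475 + 220 + 95) = 2,845; DTI = 2,845/7,450 = 38.2%.
LTV = 176,500/213,000 = 82.9%.
Product A: score 598 < 680; DTI 38.2% ≤ 40%; LTV 82.9% ≤ 85%; employment 87 ≥ 12 mo → does not qualify.
Product B: score 598 ≥ 580; DTI 38.2% ≤ 43%; LTV 82.9% ≤ 95%; employment 87 ≥ 12 mo → qualifies.
Product C: score 598 < 600; DTI 38.2% ≤ 40%; LTV 82.9% ≤ 110%; employment 87 ≥ 18 mo → does not qualify.

Product B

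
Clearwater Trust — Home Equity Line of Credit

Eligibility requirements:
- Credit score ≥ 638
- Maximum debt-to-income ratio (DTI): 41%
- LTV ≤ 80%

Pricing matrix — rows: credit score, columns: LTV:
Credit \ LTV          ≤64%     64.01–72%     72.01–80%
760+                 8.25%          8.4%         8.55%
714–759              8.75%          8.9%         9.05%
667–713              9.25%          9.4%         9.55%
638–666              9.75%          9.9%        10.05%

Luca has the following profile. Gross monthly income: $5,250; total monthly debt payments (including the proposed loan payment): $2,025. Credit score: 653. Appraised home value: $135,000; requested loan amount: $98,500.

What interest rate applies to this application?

Credit score 653 ≥ 638; Debt-to-income = 2,025/5,250 = 38.6% — meets 41% limit
LTV = 98,500/135,000 = 73% ≤ 80%
Row: 653 falls in 638–666. Column: 73% falls in 72.01–80%. Rate = 10.05%.

10.05%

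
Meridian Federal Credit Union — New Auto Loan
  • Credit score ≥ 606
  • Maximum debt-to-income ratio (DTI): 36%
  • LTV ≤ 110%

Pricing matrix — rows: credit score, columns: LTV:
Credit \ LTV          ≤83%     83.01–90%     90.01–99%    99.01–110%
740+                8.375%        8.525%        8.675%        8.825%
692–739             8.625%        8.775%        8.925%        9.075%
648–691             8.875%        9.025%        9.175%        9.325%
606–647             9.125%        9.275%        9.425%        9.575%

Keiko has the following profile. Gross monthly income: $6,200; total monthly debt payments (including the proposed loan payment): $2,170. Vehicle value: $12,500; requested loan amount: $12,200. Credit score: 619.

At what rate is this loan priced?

Credit score 619 ≥ 606; Debt-to-income = 2,170/6,200 = 35% — meets 36% limit
LTV = 12,200/12,500 = 97.6% ≤ 110%
Row: 619 falls in 606–647. Column: 97.6% falls in 90.01–99%. Rate = 9.425%.

9.425%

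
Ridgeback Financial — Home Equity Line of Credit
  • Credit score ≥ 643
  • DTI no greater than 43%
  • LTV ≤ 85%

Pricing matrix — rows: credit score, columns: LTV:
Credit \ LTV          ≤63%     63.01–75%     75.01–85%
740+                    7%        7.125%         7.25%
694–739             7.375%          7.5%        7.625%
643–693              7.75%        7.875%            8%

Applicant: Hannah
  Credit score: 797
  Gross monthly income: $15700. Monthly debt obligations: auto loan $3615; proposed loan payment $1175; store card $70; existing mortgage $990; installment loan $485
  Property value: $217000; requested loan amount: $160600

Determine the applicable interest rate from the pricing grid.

7.125%

Credit score 797 ≥ 643; Total monthly debts = (3,615 + 1,175 + 70 + 990 + 485) = 6,335. DTI: 6,335 ÷ 15,700 = 40.4%, within the 43% cap
Loan-to-value = 160,600/217,000 = 74% — pass (85% max)
Score 797 is in the 740+ band; LTV 74% is in the 63.01–75% band → 7.125%.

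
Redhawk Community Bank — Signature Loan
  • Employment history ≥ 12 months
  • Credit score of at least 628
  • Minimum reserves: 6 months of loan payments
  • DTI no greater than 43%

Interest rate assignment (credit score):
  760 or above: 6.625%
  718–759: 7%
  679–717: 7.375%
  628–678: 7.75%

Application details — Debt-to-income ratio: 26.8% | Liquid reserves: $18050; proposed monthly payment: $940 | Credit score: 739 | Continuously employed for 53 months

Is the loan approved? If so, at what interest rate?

Approved at 7%

Credit score 739 ≥ 628 (meets minimum)
Employment 53 ≥ 12 months
Reserves = 18,050/940 = 19.2 months ≥ 6
DTI 26.8% ≤ 43%
All requirements met. Score 739 falls in the 718–759 tier → 7%.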